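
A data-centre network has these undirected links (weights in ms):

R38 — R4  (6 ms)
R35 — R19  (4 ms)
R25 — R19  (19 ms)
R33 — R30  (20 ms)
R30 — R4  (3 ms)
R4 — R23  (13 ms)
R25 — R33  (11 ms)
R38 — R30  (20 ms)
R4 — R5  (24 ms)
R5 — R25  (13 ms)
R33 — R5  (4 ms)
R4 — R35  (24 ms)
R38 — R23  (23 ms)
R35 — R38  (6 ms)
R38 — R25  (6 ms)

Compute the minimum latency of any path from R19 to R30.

19 ms

Compare a few routes:
R19 → R25 → R38 → R4 → R30: 19+6+6+3 = 34
R19 → R35 → R4 → R30: 4+24+3 = 31
R19 → R35 → R38 → R30: 4+6+20 = 30
R19 → R35 → R38 → R4 → R30: 4+6+6+3 = 19
Cheapest is R19 → R35 → R38 → R4 → R30 at 19 ms.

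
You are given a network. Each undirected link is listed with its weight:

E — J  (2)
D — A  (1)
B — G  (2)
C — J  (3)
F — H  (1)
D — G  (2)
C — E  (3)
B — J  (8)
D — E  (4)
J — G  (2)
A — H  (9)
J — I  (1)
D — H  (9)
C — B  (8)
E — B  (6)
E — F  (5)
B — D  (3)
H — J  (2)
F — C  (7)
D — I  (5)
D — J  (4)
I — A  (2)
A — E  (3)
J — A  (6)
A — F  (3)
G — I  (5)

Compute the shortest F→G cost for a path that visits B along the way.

Shortest F→B: F → A → D → B = 7
Best B to G: B → G costing 2
Total via B: 7 + 2 = 9.

9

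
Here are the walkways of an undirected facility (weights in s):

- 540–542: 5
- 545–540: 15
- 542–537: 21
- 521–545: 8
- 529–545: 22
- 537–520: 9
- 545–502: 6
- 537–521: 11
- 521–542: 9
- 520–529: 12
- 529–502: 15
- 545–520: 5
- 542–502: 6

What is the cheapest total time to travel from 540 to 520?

20 s

Running Dijkstra from 540:
540: 0
542: 5  (via 540)
502: 11  (via 542)
521: 14  (via 542)
545: 15  (via 540)
520: 20  (via 545)
Shortest route: 540–545–520 = 20 s.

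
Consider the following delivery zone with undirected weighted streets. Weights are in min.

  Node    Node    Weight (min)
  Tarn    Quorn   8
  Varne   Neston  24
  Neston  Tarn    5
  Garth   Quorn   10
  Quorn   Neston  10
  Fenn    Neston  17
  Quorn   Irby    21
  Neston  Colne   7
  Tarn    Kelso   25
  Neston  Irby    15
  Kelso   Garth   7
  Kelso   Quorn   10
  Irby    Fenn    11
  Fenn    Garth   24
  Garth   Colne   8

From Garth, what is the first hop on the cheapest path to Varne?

Colne

Compare a few routes:
Garth - Quorn - Neston - Varne: 10+10+24 = 44
Garth - Kelso - Quorn - Neston - Varne: 7+10+10+24 = 51
Garth - Colne - Neston - Varne: 8+7+24 = 39
Garth - Quorn - Tarn - Neston - Varne: 10+8+5+24 = 47
The minimum is 39 min via Garth - Colne - Neston - Varne.
So from Garth the first move is to Colne.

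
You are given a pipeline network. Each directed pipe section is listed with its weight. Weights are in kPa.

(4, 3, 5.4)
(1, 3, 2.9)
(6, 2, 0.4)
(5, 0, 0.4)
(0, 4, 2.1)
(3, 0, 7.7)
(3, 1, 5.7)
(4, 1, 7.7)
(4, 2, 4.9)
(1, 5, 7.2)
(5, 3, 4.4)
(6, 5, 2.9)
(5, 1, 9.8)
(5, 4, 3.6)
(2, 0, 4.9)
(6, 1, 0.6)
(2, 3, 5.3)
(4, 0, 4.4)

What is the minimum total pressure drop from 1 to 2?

14.6 kPa

Candidate routes:
1 - 3 - 0 - 4 - 2: 2.9+7.7+2.1+4.9 = 17.6
1 - 5 - 4 - 2: 7.2+3.6+4.9 = 15.7
1 - 5 - 0 - 4 - 2: 7.2+0.4+2.1+4.9 = 14.6
1 - 5 - 3 - 0 - 4 - 2: 7.2+4.4+7.7+2.1+4.9 = 26.3
Cheapest is 1 - 5 - 0 - 4 - 2 at 14.6 kPa.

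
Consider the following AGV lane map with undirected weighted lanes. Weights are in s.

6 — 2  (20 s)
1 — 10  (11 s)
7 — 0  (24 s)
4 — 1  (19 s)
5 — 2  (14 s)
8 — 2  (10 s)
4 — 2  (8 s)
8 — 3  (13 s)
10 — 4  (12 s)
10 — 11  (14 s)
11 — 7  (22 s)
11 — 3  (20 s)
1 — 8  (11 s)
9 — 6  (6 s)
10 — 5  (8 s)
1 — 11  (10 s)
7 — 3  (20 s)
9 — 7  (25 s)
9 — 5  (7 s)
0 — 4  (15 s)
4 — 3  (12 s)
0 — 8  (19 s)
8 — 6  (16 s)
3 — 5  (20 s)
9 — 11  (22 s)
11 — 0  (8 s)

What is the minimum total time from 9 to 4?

27 s

Candidate routes:
9 → 6 → 2 → 4: 6+20+8 = 34
9 → 5 → 2 → 4: 7+14+8 = 29
9 → 5 → 3 → 4: 7+20+12 = 39
9 → 5 → 10 → 4: 7+8+12 = 27
Cheapest is 9 → 5 → 10 → 4 at 27 s.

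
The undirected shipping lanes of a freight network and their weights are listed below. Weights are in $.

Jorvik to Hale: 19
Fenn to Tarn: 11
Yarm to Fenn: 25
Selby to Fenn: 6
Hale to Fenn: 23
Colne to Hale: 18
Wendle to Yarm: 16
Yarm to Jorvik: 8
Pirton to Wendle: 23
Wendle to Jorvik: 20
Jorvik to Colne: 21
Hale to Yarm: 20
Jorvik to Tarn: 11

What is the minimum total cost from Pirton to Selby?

Shortest distances from Pirton:
Pirton: 0
Wendle: 23  (via Pirton)
Yarm: 39  (via Wendle)
Jorvik: 43  (via Wendle)
Tarn: 54  (via Jorvik)
Hale: 59  (via Yarm)
Colne: 64  (via Jorvik)
Fenn: 64  (via Yarm)
Selby: 70  (via Fenn)
Shortest route: Pirton → Wendle → Yarm → Fenn → Selby = $70.

$70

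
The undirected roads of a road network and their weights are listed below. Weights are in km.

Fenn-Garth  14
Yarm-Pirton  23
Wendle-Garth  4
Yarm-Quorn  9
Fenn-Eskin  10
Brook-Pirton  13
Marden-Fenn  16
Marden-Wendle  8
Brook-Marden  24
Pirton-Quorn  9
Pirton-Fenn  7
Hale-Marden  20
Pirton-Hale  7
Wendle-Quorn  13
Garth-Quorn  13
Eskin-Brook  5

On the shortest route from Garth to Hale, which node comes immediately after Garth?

Enumerating some paths:
Garth → Quorn → Pirton → Hale: 13+9+7 = 29
Garth → Fenn → Pirton → Hale: 14+7+7 = 28
Garth → Wendle → Marden → Hale: 4+8+20 = 32
Cheapest is Garth → Fenn → Pirton → Hale at 28 km.
So from Garth the first move is to Fenn.

Fenn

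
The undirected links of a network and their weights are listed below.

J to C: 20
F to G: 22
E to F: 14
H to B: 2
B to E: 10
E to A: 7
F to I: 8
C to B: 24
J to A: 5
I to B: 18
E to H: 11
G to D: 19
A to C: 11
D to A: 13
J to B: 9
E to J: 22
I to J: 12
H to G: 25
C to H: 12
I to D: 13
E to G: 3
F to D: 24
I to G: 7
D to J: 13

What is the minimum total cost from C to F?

32

Enumerating some paths:
C → A → E → G → I → F: 11+7+3+7+8 = 36
C → A → E → F: 11+7+14 = 32
C → A → J → I → F: 11+5+12+8 = 36
C → H → E → F: 12+11+14 = 37
Cheapest is C → A → E → F at 32.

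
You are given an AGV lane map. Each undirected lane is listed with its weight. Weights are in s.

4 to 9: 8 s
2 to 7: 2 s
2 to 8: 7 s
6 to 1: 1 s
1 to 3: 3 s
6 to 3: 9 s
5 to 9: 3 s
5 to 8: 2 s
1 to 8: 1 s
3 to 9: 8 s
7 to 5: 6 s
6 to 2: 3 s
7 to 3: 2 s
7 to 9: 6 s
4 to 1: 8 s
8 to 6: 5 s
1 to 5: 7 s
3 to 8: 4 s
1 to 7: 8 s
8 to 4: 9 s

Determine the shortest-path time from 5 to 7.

6 s

Running Dijkstra from 5:
5: 0
8: 2  (via 5)
1: 3  (via 8)
9: 3  (via 5)
6: 4  (via 1)
3: 6  (via 8)
7: 6  (via 5)
Shortest route: 5–7 = 6 s.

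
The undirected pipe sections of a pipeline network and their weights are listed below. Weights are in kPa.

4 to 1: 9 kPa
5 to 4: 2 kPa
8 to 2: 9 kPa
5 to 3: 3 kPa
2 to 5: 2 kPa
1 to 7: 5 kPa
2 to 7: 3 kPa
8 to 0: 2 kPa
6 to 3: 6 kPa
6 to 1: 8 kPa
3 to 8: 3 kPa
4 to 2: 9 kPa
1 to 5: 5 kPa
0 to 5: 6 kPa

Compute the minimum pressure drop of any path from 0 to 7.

11 kPa

Shortest distances from 0:
0: 0
8: 2  (via 0)
3: 5  (via 8)
5: 6  (via 0)
2: 8  (via 5)
4: 8  (via 5)
1: 11  (via 5)
6: 11  (via 3)
7: 11  (via 2)
Shortest route: 0–5–2–7 = 11 kPa.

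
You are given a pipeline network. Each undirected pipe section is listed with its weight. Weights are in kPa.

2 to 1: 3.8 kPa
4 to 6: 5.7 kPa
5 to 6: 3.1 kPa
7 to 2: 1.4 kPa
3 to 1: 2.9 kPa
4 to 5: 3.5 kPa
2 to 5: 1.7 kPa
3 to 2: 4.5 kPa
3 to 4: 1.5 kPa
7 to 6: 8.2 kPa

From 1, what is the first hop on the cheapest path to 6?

2

Enumerating some paths:
1 → 2 → 5 → 6: 3.8+1.7+3.1 = 8.6
1 → 3 → 4 → 6: 2.9+1.5+5.7 = 10.1
1 → 3 → 4 → 5 → 6: 2.9+1.5+3.5+3.1 = 11
The minimum is 8.6 kPa via 1 → 2 → 5 → 6.
So from 1 the first move is to 2.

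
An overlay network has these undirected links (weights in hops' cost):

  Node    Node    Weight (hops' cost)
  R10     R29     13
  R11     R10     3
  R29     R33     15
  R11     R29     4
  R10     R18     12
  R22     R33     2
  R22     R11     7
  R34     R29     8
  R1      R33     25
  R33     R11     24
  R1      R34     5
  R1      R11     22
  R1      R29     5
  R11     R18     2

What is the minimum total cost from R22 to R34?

19 hops' cost

Settle nodes by increasing distance from R22:
R22: 0
R33: 2  (via R22)
R11: 7  (via R22)
R18: 9  (via R11)
R10: 10  (via R11)
R29: 11  (via R11)
R1: 16  (via R29)
R34: 19  (via R29)
Shortest route: R22–R11–R29–R34 = 19 hops' cost.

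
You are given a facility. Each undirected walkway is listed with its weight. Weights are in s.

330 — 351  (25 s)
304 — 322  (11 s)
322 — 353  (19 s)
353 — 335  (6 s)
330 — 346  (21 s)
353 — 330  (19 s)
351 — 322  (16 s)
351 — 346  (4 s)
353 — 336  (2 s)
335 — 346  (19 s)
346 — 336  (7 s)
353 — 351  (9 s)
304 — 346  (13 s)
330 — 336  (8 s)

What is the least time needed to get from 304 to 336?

20 s

Settle nodes by increasing distance from 304:
304: 0
322: 11  (via 304)
346: 13  (via 304)
351: 17  (via 346)
336: 20  (via 346)
Shortest route: 304–346–336 = 20 s.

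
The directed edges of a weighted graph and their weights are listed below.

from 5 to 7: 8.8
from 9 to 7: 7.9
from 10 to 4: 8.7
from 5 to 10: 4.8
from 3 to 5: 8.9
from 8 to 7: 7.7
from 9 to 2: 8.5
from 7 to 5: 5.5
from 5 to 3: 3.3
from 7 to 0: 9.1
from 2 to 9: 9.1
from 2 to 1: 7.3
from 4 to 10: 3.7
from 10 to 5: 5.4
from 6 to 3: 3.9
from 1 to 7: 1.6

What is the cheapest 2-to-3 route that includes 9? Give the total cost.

25.8

Shortest 2→9: 2–9 = 9.1
Best 9 to 3: 9–7–5–3 costing 16.7
Total via 9: 9.1 + 16.7 = 25.8.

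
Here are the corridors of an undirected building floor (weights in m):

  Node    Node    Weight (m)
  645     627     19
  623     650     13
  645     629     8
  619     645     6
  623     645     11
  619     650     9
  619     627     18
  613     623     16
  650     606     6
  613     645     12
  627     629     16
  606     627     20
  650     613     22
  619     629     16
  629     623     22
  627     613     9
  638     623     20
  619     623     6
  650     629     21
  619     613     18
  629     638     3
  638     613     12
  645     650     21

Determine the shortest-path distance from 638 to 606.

30 m

Running Dijkstra from 638:
638: 0
629: 3  (via 638)
645: 11  (via 629)
613: 12  (via 638)
619: 17  (via 645)
627: 19  (via 629)
623: 20  (via 638)
650: 24  (via 629)
606: 30  (via 650)
Shortest route: 638 → 629 → 650 → 606 = 30 m.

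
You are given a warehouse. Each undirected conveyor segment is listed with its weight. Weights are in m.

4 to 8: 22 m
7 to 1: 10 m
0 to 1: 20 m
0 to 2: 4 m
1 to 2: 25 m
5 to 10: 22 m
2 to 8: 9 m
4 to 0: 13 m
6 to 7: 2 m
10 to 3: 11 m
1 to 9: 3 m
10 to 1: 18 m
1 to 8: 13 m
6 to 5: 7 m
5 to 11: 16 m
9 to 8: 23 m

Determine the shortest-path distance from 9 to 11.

Candidate routes:
9 → 8 → 1 → 7 → 6 → 5 → 11: 23+13+10+2+7+16 = 71
9 → 1 → 10 → 5 → 11: 3+18+22+16 = 59
9 → 1 → 7 → 6 → 5 → 11: 3+10+2+7+16 = 38
The minimum is 38 m via 9 → 1 → 7 → 6 → 5 → 11.

38 m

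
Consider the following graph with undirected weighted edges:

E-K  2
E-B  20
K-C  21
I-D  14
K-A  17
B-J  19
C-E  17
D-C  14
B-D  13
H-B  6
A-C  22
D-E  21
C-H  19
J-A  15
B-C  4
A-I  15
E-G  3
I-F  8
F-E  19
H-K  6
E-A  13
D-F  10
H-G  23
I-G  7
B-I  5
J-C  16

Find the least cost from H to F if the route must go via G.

Shortest H→G: H–K–E–G = 11
Best G to F: G–I–F costing 15
Total via G: 11 + 15 = 26.

26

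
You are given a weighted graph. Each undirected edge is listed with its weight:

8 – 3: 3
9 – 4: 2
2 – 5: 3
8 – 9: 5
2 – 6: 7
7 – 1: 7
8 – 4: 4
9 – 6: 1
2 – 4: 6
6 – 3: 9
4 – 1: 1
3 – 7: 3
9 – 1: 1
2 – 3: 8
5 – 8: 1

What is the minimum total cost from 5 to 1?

Shortest distances from 5:
5: 0
8: 1  (via 5)
2: 3  (via 5)
3: 4  (via 8)
4: 5  (via 8)
1: 6  (via 4)
Shortest route: 5 → 8 → 4 → 1 = 6.

6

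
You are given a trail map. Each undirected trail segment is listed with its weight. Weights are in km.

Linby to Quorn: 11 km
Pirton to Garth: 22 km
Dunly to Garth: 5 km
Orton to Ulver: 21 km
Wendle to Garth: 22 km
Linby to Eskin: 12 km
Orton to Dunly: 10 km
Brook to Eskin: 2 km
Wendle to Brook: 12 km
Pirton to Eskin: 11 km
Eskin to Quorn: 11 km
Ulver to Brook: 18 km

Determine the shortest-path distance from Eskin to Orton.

Shortest distances from Eskin:
Eskin: 0
Brook: 2  (via Eskin)
Quorn: 11  (via Eskin)
Pirton: 11  (via Eskin)
Linby: 12  (via Eskin)
Wendle: 14  (via Brook)
Ulver: 20  (via Brook)
Garth: 33  (via Pirton)
Dunly: 38  (via Garth)
Orton: 41  (via Ulver)
Shortest route: Eskin → Brook → Ulver → Orton = 41 km.

41 km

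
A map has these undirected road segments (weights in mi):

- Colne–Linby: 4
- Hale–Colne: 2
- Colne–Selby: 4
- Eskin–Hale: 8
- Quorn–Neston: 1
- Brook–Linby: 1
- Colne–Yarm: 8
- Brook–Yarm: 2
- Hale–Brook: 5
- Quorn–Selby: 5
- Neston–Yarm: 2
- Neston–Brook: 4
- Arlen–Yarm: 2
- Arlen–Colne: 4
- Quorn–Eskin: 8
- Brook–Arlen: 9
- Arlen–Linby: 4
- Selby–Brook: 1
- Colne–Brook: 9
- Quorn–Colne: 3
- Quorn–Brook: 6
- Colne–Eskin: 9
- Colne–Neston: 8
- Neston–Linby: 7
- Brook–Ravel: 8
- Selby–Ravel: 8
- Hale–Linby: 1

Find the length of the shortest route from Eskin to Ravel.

18 mi

Compare a few routes:
Eskin - Quorn - Selby - Ravel: 8+5+8 = 21
Eskin - Hale - Linby - Brook - Selby - Ravel: 8+1+1+1+8 = 19
Eskin - Quorn - Neston - Yarm - Brook - Ravel: 8+1+2+2+8 = 21
Eskin - Hale - Linby - Brook - Ravel: 8+1+1+8 = 18
The minimum is 18 mi via Eskin - Hale - Linby - Brook - Ravel.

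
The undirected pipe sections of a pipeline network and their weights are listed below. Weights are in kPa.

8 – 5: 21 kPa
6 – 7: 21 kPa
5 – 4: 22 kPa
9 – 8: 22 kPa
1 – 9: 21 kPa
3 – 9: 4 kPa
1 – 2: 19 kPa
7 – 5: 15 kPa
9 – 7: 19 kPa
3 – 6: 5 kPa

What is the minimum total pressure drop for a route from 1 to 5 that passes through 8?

Best 1 to 8: 1–9–8 costing 43
Shortest 8→5: 8–5 = 21
Total via 8: 43 + 21 = 64 kPa.

64 kPa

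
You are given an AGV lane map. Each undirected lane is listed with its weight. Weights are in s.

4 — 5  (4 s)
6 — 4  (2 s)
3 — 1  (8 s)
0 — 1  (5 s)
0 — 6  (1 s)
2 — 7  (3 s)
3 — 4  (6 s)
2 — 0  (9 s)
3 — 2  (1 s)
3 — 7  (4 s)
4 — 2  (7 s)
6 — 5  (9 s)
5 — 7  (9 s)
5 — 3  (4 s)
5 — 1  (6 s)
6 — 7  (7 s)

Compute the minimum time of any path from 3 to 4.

Candidate routes:
3 → 4: 6 = 6
3 → 2 → 4: 1+7 = 8
3 → 5 → 4: 4+4 = 8
The minimum is 6 s via 3 → 4.

6 s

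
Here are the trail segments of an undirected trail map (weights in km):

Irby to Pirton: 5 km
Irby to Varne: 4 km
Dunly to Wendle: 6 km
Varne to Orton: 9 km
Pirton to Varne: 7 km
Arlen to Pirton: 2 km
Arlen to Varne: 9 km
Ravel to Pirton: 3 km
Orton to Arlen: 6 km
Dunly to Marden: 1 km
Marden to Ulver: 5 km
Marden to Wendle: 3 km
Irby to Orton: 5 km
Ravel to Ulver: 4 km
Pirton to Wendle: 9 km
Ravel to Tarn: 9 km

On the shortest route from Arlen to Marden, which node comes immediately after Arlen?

Pirton

Enumerating some paths:
Arlen–Varne–Pirton–Wendle–Marden: 9+7+9+3 = 28
Arlen–Pirton–Ravel–Ulver–Marden: 2+3+4+5 = 14
Arlen–Pirton–Wendle–Dunly–Marden: 2+9+6+1 = 18
Arlen–Varne–Pirton–Ravel–Ulver–Marden: 9+7+3+4+5 = 28
The minimum is 14 km via Arlen–Pirton–Ravel–Ulver–Marden.
So from Arlen the first move is to Pirton.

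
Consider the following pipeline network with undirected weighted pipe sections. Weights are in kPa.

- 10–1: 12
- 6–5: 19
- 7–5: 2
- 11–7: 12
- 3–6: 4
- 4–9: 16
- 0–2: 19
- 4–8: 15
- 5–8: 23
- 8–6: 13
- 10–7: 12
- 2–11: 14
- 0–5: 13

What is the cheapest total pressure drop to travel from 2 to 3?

51 kPa

Enumerating some paths:
2 - 11 - 7 - 5 - 6 - 3: 14+12+2+19+4 = 51
2 - 0 - 5 - 6 - 3: 19+13+19+4 = 55
The minimum is 51 kPa via 2 - 11 - 7 - 5 - 6 - 3.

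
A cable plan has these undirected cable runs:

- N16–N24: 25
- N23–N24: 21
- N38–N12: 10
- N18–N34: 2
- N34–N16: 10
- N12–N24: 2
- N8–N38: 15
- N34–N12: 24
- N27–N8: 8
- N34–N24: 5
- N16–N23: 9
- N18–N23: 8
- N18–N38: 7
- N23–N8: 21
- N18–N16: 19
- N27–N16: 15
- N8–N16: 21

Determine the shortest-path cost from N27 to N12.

32

Candidate routes:
N27 - N8 - N38 - N18 - N34 - N24 - N12: 8+15+7+2+5+2 = 39
N27 - N16 - N23 - N18 - N34 - N24 - N12: 15+9+8+2+5+2 = 41
N27 - N8 - N38 - N12: 8+15+10 = 33
N27 - N16 - N34 - N24 - N12: 15+10+5+2 = 32
The minimum is 32 via N27 - N16 - N34 - N24 - N12.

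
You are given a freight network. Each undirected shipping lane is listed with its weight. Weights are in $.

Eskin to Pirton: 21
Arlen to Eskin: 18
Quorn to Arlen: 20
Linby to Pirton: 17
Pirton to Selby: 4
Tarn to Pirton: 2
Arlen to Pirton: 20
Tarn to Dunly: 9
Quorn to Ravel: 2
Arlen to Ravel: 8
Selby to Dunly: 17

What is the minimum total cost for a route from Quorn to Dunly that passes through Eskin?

$60

Best Quorn to Eskin: Quorn → Ravel → Arlen → Eskin costing 28
Best Eskin to Dunly: Eskin → Pirton → Tarn → Dunly costing 32
Total via Eskin: 28 + 32 = $60.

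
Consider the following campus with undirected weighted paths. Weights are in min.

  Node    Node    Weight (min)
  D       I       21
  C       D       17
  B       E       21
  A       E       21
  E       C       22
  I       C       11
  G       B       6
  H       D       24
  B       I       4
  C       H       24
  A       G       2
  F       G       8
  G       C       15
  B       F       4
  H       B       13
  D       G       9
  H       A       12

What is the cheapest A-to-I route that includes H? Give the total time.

Best A to H: A–H costing 12
Best H to I: H–B–I costing 17
Total via H: 12 + 17 = 29 min.

29 min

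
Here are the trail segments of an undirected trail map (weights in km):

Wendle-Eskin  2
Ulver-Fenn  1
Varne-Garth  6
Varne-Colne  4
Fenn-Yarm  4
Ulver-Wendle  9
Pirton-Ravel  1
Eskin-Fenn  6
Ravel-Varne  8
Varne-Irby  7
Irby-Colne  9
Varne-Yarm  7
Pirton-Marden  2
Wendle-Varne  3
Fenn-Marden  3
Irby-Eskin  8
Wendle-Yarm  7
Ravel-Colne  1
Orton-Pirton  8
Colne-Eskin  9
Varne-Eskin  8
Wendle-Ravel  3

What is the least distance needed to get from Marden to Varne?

Enumerating some paths:
Marden–Pirton–Ravel–Wendle–Varne: 2+1+3+3 = 9
Marden–Pirton–Ravel–Varne: 2+1+8 = 11
Marden–Pirton–Ravel–Colne–Varne: 2+1+1+4 = 8
The minimum is 8 km via Marden–Pirton–Ravel–Colne–Varne.

8 km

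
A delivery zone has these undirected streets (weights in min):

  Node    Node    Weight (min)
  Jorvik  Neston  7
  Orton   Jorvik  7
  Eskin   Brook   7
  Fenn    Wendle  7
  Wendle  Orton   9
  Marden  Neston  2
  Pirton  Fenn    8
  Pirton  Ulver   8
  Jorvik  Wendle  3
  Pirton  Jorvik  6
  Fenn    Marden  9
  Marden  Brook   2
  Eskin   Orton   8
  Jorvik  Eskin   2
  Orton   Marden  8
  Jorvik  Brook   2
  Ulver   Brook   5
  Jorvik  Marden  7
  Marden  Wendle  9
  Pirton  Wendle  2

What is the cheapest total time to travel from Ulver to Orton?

14 min

Shortest distances from Ulver:
Ulver: 0
Brook: 5  (via Ulver)
Marden: 7  (via Brook)
Jorvik: 7  (via Brook)
Pirton: 8  (via Ulver)
Eskin: 9  (via Jorvik)
Neston: 9  (via Marden)
Wendle: 10  (via Jorvik)
Orton: 14  (via Jorvik)
Shortest route: Ulver → Brook → Jorvik → Orton = 14 min.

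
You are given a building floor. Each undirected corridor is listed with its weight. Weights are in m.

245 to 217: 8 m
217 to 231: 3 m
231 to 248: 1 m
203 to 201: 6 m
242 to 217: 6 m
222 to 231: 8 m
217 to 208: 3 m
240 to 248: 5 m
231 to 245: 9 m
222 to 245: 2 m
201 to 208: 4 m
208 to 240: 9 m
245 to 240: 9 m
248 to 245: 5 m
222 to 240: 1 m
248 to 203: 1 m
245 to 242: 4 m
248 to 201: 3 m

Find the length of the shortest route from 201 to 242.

12 m

Running Dijkstra from 201:
201: 0
248: 3  (via 201)
203: 4  (via 248)
208: 4  (via 201)
231: 4  (via 248)
217: 7  (via 208)
245: 8  (via 248)
240: 8  (via 248)
222: 9  (via 240)
242: 12  (via 245)
Shortest route: 201–248–245–242 = 12 m.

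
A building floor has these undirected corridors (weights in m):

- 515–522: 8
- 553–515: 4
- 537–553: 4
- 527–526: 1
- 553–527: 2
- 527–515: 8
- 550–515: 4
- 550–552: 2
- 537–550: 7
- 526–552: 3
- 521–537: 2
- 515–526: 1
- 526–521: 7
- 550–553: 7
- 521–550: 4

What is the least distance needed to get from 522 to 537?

Shortest distances from 522:
522: 0
515: 8  (via 522)
526: 9  (via 515)
527: 10  (via 526)
552: 12  (via 526)
553: 12  (via 515)
550: 12  (via 515)
537: 16  (via 553)
Shortest route: 522–515–553–537 = 16 m.

16 m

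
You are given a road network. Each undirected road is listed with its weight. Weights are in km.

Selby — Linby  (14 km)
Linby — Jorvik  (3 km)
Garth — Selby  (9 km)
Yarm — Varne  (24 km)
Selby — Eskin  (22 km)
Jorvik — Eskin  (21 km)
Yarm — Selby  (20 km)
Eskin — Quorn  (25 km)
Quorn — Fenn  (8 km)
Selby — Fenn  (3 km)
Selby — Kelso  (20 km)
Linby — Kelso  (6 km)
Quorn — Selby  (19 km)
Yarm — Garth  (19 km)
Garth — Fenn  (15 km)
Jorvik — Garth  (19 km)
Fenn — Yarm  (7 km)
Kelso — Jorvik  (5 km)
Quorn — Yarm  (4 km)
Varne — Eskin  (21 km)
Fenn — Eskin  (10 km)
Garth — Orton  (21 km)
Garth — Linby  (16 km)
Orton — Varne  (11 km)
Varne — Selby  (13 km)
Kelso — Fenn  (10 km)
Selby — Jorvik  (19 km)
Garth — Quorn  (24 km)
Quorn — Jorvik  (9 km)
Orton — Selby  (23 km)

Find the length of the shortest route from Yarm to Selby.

Settle nodes by increasing distance from Yarm:
Yarm: 0
Quorn: 4  (via Yarm)
Fenn: 7  (via Yarm)
Selby: 10  (via Fenn)
Shortest route: Yarm–Fenn–Selby = 10 km.

10 km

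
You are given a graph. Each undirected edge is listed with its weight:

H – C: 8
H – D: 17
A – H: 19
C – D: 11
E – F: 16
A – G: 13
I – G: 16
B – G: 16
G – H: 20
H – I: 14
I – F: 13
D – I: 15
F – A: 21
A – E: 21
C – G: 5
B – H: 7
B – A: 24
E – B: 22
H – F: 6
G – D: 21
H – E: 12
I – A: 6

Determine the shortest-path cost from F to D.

23

Candidate routes:
F–H–C–D: 6+8+11 = 25
F–H–D: 6+17 = 23
F–I–D: 13+15 = 28
Cheapest is F–H–D at 23.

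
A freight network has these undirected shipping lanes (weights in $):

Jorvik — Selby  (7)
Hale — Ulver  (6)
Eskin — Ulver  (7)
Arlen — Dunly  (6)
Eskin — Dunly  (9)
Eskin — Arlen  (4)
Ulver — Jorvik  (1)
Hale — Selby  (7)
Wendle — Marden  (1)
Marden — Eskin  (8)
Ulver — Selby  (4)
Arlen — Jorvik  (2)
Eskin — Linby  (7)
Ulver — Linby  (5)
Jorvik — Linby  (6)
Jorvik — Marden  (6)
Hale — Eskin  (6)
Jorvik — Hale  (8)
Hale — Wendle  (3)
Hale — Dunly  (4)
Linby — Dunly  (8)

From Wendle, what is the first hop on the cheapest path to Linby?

Marden

Candidate routes:
Wendle–Marden–Jorvik–Linby: 1+6+6 = 13
Wendle–Hale–Ulver–Linby: 3+6+5 = 14
Cheapest is Wendle–Marden–Jorvik–Linby at $13.
So from Wendle the first move is to Marden.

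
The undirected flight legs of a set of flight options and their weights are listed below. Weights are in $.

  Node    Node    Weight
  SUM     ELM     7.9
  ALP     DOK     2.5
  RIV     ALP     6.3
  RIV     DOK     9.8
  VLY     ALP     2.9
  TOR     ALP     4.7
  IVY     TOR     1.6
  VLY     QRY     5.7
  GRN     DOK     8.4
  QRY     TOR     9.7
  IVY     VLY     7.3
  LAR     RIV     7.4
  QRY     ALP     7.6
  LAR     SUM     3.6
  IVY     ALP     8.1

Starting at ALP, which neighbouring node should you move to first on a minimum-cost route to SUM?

RIV

Enumerating some paths:
ALP - RIV - LAR - SUM: 6.3+7.4+3.6 = 17.3
ALP - DOK - RIV - LAR - SUM: 2.5+9.8+7.4+3.6 = 23.3
Cheapest is ALP - RIV - LAR - SUM at $17.3.
So from ALP the first move is to RIV.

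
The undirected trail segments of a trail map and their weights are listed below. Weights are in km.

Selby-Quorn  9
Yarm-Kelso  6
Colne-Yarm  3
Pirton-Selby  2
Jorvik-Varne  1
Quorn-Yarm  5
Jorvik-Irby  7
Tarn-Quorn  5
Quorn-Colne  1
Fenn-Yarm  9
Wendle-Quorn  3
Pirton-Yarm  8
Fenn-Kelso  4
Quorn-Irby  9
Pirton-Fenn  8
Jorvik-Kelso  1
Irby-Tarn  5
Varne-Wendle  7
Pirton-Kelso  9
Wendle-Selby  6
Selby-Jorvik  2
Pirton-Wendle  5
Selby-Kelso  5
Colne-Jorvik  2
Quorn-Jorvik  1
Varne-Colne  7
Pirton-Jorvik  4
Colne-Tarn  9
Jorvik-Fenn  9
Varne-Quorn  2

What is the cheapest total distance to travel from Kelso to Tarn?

7 km

Settle nodes by increasing distance from Kelso:
Kelso: 0
Jorvik: 1  (via Kelso)
Varne: 2  (via Jorvik)
Quorn: 2  (via Jorvik)
Selby: 3  (via Jorvik)
Colne: 3  (via Jorvik)
Fenn: 4  (via Kelso)
Pirton: 5  (via Jorvik)
Wendle: 5  (via Quorn)
Yarm: 6  (via Kelso)
Tarn: 7  (via Quorn)
Shortest route: Kelso → Jorvik → Quorn → Tarn = 7 km.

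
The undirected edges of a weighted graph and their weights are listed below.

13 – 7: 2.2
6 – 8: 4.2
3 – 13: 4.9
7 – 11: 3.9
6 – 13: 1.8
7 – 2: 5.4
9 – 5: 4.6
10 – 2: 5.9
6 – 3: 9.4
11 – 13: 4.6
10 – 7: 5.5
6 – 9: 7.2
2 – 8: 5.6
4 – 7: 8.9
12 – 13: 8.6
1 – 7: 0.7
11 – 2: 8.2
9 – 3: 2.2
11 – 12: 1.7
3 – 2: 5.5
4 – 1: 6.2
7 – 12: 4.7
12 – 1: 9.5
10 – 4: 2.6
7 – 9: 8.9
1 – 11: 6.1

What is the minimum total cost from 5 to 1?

14.2

Compare a few routes:
5 → 9 → 6 → 13 → 7 → 1: 4.6+7.2+1.8+2.2+0.7 = 16.5
5 → 9 → 7 → 1: 4.6+8.9+0.7 = 14.2
5 → 9 → 3 → 2 → 7 → 1: 4.6+2.2+5.5+5.4+0.7 = 18.4
5 → 9 → 3 → 13 → 7 → 1: 4.6+2.2+4.9+2.2+0.7 = 14.6
The minimum is 14.2 via 5 → 9 → 7 → 1.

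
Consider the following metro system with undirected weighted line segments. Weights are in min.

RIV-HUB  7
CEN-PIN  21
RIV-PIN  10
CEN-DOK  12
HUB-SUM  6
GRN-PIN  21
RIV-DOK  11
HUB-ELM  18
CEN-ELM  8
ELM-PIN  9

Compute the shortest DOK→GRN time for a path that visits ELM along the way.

Best DOK to ELM: DOK–CEN–ELM costing 20
Best ELM to GRN: ELM–PIN–GRN costing 30
Total via ELM: 20 + 30 = 50 min.

50 min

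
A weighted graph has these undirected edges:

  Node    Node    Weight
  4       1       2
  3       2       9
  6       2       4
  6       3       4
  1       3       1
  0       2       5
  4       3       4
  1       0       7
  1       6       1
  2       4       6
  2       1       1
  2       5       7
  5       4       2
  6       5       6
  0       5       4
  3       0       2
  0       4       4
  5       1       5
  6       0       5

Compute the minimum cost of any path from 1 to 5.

4

Shortest distances from 1:
1: 0
2: 1  (via 1)
3: 1  (via 1)
6: 1  (via 1)
4: 2  (via 1)
0: 3  (via 3)
5: 4  (via 4)
Shortest route: 1 → 4 → 5 = 4.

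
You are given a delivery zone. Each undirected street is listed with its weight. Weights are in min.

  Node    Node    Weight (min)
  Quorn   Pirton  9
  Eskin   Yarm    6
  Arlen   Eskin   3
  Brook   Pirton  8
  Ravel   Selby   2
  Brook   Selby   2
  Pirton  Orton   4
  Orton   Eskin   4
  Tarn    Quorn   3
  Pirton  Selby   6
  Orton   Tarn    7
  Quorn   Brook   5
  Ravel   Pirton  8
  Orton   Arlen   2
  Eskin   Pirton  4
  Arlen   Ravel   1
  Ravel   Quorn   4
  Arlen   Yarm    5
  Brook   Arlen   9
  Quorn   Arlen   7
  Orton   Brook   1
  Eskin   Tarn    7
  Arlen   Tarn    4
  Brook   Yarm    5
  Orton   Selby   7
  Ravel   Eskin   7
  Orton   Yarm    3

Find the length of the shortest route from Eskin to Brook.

Running Dijkstra from Eskin:
Eskin: 0
Arlen: 3  (via Eskin)
Orton: 4  (via Eskin)
Ravel: 4  (via Arlen)
Pirton: 4  (via Eskin)
Brook: 5  (via Orton)
Shortest route: Eskin → Orton → Brook = 5 min.

5 min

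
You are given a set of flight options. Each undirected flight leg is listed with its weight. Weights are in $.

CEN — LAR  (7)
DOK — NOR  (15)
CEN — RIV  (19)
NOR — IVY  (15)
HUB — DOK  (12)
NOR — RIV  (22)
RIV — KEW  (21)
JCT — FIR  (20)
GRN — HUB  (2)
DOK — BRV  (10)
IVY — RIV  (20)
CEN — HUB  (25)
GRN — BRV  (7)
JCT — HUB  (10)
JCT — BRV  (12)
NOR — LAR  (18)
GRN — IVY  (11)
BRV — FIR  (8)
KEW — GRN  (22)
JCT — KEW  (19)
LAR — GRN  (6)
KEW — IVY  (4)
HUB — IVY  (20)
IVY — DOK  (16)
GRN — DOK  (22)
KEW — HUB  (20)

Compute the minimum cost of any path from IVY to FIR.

$26

Shortest distances from IVY:
IVY: 0
KEW: 4  (via IVY)
GRN: 11  (via IVY)
HUB: 13  (via GRN)
NOR: 15  (via IVY)
DOK: 16  (via IVY)
LAR: 17  (via GRN)
BRV: 18  (via GRN)
RIV: 20  (via IVY)
JCT: 23  (via KEW)
CEN: 24  (via LAR)
FIR: 26  (via BRV)
Shortest route: IVY → GRN → BRV → FIR = $26.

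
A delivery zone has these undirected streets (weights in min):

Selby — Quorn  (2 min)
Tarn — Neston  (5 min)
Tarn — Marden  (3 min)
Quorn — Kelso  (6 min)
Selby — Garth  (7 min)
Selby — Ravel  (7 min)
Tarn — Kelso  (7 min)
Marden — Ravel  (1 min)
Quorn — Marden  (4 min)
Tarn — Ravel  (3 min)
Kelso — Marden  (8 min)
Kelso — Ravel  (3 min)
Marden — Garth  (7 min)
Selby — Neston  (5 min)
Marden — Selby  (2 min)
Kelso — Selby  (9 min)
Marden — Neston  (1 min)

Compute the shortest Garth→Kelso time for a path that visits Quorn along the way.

Shortest Garth→Quorn: Garth → Selby → Quorn = 9
Shortest Quorn→Kelso: Quorn → Kelso = 6
Total via Quorn: 9 + 6 = 15 min.

15 min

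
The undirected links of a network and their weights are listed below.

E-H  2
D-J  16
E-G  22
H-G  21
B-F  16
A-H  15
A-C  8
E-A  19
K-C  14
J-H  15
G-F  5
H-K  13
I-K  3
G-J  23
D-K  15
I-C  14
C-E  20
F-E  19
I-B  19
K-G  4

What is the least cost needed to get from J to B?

Compare a few routes:
J–G–K–I–B: 23+4+3+19 = 49
J–G–F–B: 23+5+16 = 44
The minimum is 44 via J–G–F–B.

44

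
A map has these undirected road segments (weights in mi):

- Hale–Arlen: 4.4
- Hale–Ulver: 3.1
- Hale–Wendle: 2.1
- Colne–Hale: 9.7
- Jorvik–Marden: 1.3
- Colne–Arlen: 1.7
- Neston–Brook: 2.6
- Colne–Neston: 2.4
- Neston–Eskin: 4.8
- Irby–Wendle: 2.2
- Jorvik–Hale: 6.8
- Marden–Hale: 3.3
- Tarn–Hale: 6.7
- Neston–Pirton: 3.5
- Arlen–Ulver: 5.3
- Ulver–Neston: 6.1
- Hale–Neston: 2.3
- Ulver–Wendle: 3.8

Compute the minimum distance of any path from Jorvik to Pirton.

10.4 mi

Settle nodes by increasing distance from Jorvik:
Jorvik: 0
Marden: 1.3  (via Jorvik)
Hale: 4.6  (via Marden)
Wendle: 6.7  (via Hale)
Neston: 6.9  (via Hale)
Ulver: 7.7  (via Hale)
Irby: 8.9  (via Wendle)
Arlen: 9  (via Hale)
Colne: 9.3  (via Neston)
Brook: 9.5  (via Neston)
Pirton: 10.4  (via Neston)
Shortest route: Jorvik–Marden–Hale–Neston–Pirton = 10.4 mi.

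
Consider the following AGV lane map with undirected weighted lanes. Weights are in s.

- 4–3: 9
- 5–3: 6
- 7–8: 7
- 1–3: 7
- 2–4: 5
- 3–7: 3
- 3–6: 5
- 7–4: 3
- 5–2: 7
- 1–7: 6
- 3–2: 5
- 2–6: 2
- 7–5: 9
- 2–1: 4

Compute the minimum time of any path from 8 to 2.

15 s

Candidate routes:
8 → 7 → 3 → 6 → 2: 7+3+5+2 = 17
8 → 7 → 3 → 2: 7+3+5 = 15
8 → 7 → 3 → 1 → 2: 7+3+7+4 = 21
8 → 7 → 1 → 2: 7+6+4 = 17
The minimum is 15 s via 8 → 7 → 3 → 2.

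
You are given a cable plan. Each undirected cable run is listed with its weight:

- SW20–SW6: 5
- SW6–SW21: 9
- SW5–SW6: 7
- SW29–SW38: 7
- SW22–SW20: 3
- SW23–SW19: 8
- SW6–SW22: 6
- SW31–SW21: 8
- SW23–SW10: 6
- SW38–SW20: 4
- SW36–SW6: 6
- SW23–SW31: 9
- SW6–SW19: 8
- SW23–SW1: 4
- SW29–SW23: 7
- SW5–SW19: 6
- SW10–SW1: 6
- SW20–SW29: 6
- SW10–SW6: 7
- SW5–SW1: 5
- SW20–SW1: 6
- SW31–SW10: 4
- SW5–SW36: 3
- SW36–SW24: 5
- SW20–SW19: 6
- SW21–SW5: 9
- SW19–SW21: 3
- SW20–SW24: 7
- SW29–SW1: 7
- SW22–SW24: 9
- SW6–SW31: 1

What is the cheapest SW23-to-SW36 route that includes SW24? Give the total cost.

22

Best SW23 to SW24: SW23–SW1–SW20–SW24 costing 17
Best SW24 to SW36: SW24–SW36 costing 5
Total via SW24: 17 + 5 = 22.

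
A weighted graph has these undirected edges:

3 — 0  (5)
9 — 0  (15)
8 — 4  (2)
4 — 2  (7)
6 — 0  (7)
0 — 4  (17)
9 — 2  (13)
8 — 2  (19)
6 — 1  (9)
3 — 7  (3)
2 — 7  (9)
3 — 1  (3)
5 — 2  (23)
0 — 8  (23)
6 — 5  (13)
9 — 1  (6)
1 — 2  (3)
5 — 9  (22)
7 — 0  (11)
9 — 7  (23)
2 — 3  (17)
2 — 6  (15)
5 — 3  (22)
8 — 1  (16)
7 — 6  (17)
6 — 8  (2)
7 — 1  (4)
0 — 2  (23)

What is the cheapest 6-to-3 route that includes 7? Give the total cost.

16

Shortest 6→7: 6–1–7 = 13
Best 7 to 3: 7–3 costing 3
Total via 7: 13 + 3 = 16.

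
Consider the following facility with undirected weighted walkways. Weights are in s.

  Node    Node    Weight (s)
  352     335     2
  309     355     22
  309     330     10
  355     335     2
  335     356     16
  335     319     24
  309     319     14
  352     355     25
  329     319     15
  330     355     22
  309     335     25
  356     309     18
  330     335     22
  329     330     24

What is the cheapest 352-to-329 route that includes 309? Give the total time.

Shortest 352→309: 352 → 335 → 355 → 309 = 26
Best 309 to 329: 309 → 319 → 329 costing 29
Total via 309: 26 + 29 = 55 s.

55 s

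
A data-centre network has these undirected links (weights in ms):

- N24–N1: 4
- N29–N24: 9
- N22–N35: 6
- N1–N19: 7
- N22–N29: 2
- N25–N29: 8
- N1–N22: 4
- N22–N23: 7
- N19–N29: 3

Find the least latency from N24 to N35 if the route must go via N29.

Shortest N24→N29: N24 → N29 = 9
Shortest N29→N35: N29 → N22 → N35 = 8
Total via N29: 9 + 8 = 17 ms.

17 ms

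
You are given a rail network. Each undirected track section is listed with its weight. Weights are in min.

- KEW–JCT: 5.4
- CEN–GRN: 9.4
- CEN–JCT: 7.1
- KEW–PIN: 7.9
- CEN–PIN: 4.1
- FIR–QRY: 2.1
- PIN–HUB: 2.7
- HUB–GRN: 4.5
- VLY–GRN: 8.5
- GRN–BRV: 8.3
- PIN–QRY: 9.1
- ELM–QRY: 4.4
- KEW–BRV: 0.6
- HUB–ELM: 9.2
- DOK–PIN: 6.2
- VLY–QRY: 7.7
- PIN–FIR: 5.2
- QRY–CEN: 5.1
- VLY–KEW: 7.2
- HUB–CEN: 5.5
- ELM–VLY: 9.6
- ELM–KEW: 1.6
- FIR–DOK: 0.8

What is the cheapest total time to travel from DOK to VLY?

10.6 min

Settle nodes by increasing distance from DOK:
DOK: 0
FIR: 0.8  (via DOK)
QRY: 2.9  (via FIR)
PIN: 6  (via FIR)
ELM: 7.3  (via QRY)
CEN: 8  (via QRY)
HUB: 8.7  (via PIN)
KEW: 8.9  (via ELM)
BRV: 9.5  (via KEW)
VLY: 10.6  (via QRY)
Shortest route: DOK–FIR–QRY–VLY = 10.6 min.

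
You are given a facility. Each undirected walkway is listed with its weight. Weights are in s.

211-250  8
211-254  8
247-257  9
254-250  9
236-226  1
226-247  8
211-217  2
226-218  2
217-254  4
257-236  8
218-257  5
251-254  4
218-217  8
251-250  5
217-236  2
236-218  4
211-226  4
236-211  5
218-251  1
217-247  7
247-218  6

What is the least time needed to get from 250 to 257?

Settle nodes by increasing distance from 250:
250: 0
251: 5  (via 250)
218: 6  (via 251)
226: 8  (via 218)
211: 8  (via 250)
254: 9  (via 250)
236: 9  (via 226)
217: 10  (via 211)
257: 11  (via 218)
Shortest route: 250 → 251 → 218 → 257 = 11 s.

11 s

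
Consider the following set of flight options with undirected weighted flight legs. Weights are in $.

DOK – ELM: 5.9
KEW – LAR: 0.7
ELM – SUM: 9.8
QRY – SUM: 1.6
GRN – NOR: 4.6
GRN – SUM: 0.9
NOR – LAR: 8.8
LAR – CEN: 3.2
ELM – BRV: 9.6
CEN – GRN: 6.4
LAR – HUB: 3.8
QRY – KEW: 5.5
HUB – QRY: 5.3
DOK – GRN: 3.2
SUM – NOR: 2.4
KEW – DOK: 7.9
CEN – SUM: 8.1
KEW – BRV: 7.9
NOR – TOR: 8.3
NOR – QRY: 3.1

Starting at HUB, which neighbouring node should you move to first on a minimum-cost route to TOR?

Compare a few routes:
HUB → QRY → NOR → TOR: 5.3+3.1+8.3 = 16.7
HUB → QRY → SUM → NOR → TOR: 5.3+1.6+2.4+8.3 = 17.6
HUB → QRY → SUM → GRN → NOR → TOR: 5.3+1.6+0.9+4.6+8.3 = 20.7
Cheapest is HUB → QRY → NOR → TOR at $16.7.
So from HUB the first move is to QRY.

QRY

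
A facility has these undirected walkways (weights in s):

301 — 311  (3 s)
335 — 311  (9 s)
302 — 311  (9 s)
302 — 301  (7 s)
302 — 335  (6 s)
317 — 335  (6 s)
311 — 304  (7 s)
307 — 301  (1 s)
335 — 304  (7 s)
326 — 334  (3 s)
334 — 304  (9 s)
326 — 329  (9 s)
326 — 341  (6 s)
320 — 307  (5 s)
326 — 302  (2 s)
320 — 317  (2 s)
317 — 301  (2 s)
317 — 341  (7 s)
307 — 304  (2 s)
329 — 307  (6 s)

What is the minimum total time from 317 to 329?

Enumerating some paths:
317–320–307–329: 2+5+6 = 13
317–301–307–329: 2+1+6 = 9
Cheapest is 317–301–307–329 at 9 s.

9 s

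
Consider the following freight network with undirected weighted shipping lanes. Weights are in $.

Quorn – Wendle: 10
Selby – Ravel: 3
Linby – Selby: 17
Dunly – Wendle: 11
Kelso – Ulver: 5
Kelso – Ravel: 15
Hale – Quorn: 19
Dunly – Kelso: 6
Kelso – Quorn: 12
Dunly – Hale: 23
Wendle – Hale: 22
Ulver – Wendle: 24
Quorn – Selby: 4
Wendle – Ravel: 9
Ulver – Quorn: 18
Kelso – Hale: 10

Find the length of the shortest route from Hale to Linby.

$40

Running Dijkstra from Hale:
Hale: 0
Kelso: 10  (via Hale)
Ulver: 15  (via Kelso)
Dunly: 16  (via Kelso)
Quorn: 19  (via Hale)
Wendle: 22  (via Hale)
Selby: 23  (via Quorn)
Ravel: 25  (via Kelso)
Linby: 40  (via Selby)
Shortest route: Hale–Quorn–Selby–Linby = $40.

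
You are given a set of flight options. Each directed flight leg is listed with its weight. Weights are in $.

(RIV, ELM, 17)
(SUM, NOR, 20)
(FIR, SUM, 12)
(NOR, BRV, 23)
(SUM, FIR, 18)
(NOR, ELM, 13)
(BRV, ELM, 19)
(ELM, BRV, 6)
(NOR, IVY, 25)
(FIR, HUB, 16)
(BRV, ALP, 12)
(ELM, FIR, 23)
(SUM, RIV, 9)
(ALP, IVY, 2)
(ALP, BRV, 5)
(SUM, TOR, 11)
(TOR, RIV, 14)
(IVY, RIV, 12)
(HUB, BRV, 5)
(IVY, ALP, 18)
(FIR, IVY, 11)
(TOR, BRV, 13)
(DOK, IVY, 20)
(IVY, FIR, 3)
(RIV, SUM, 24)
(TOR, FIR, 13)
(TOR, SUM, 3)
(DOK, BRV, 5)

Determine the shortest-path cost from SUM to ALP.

$36

Running Dijkstra from SUM:
SUM: 0
RIV: 9  (via SUM)
TOR: 11  (via SUM)
FIR: 18  (via SUM)
NOR: 20  (via SUM)
BRV: 24  (via TOR)
ELM: 26  (via RIV)
IVY: 29  (via FIR)
HUB: 34  (via FIR)
ALP: 36  (via BRV)
Shortest route: SUM → TOR → BRV → ALP = $36.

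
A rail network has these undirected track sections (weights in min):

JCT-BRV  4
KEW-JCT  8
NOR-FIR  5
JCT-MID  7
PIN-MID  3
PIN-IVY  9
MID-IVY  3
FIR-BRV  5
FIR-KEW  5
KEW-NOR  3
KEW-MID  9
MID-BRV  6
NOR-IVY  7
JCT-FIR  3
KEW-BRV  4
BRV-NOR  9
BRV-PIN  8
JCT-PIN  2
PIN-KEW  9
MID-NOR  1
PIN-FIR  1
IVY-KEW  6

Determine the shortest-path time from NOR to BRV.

7 min

Compare a few routes:
NOR–MID–BRV: 1+6 = 7
NOR–MID–PIN–JCT–BRV: 1+3+2+4 = 10
NOR–BRV: 9 = 9
Cheapest is NOR–MID–BRV at 7 min.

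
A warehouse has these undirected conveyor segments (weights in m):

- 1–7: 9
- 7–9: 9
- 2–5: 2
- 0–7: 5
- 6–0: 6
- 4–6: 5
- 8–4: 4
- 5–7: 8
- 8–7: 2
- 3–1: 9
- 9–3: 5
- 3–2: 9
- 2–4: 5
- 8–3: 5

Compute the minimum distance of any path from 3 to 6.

Enumerating some paths:
3 - 8 - 7 - 0 - 6: 5+2+5+6 = 18
3 - 8 - 4 - 6: 5+4+5 = 14
3 - 9 - 7 - 0 - 6: 5+9+5+6 = 25
3 - 2 - 4 - 6: 9+5+5 = 19
The minimum is 14 m via 3 - 8 - 4 - 6.

14 m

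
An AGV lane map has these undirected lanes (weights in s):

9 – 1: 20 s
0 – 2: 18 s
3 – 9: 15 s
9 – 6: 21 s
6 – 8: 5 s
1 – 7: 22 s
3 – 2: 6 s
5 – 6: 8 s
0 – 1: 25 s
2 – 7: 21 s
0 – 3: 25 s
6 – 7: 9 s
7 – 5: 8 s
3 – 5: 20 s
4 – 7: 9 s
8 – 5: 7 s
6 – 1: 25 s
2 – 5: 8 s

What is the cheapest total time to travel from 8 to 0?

Candidate routes:
8 - 6 - 5 - 2 - 0: 5+8+8+18 = 39
8 - 5 - 2 - 0: 7+8+18 = 33
Cheapest is 8 - 5 - 2 - 0 at 33 s.

33 s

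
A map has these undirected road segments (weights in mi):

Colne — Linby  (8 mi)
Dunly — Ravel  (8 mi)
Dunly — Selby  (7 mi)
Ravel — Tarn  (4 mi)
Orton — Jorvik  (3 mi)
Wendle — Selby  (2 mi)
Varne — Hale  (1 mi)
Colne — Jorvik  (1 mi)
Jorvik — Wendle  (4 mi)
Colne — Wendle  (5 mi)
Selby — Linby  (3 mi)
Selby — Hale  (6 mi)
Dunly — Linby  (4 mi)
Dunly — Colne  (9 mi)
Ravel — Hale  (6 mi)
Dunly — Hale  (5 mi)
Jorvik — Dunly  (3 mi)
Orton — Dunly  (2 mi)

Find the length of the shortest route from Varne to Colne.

Enumerating some paths:
Varne → Hale → Dunly → Jorvik → Colne: 1+5+3+1 = 10
Varne → Hale → Selby → Wendle → Colne: 1+6+2+5 = 14
Varne → Hale → Dunly → Orton → Jorvik → Colne: 1+5+2+3+1 = 12
The minimum is 10 mi via Varne → Hale → Dunly → Jorvik → Colne.

10 mi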